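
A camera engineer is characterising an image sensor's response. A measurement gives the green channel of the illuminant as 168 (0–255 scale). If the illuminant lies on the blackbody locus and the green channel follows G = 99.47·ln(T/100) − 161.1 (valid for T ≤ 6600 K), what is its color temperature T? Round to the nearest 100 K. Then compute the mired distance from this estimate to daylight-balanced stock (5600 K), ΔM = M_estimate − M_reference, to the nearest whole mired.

ln t = (168 + 161.1) / 99.47 = 3.3085.
t = e^3.3085 = 27.345.
T = 100·t = 2735 K → 2700 K to the nearest 100 K.
M_estimate = 10⁶/2700 = 370.37; M_reference = 10⁶/5600 = 178.57.
ΔM = 370.37 − 178.57 = 191.80 → +192 mireds.

+192 mireds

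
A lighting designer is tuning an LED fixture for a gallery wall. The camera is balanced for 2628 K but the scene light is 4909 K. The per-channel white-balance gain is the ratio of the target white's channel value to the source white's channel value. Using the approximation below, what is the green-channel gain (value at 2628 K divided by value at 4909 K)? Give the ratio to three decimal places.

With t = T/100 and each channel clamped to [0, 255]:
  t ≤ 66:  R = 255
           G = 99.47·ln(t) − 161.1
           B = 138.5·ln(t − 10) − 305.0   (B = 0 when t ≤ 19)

0.725

At 4909 K (t = 49.09):
  G = 99.47·ln 49.09 − 161.1 = 99.47·3.8937 − 161.1 = 226.202.
At 2628 K (t = 26.28):
  G = 99.47·ln 26.28 − 161.1 = 99.47·3.2688 − 161.1 = 164.048.
Gain = 164.048 / 226.202 = 0.7252 → 0.725.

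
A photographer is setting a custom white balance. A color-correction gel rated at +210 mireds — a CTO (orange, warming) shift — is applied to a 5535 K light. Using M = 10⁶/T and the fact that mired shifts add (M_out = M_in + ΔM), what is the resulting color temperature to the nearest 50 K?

2550 K

M_in = 10⁶/5535 = 180.67 mireds.
M_out = 180.67 + (+210) = 390.67 mireds.
T_out = 10⁶/390.67 = 2559.7 K → 2550 K.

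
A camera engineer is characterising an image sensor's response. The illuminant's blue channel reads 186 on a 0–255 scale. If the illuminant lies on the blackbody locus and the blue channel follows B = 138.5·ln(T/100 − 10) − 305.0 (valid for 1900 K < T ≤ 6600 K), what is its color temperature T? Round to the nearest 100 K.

4500 K

ln(t − 10) = (186 + 305.0) / 138.5 = 3.5451.
t − 10 = e^3.5451 = 34.644, so t = 44.644.
T = 100·t = 4464 K → 4500 K to the nearest 100 K.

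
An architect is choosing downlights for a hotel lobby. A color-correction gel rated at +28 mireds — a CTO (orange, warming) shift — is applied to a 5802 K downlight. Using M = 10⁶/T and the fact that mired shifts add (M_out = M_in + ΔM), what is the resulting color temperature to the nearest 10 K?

M_in = 10⁶/5802 = 172.35 mireds.
M_out = 172.35 + (+28) = 200.35 mireds.
T_out = 10⁶/200.35 = 4991.2 K → 4990 K.

4990 K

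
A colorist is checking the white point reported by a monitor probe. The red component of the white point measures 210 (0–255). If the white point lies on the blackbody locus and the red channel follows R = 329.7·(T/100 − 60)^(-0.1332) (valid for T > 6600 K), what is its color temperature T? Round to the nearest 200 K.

(t − 60)^(-0.1332) = 210/329.7 = 0.63694.
t − 60 = 0.63694^(1/-0.1332) = 0.63694^(-7.508) = 29.561, so t = 89.561.
T = 100·t = 8956 K → 9000 K to the nearest 200 K.

9000 K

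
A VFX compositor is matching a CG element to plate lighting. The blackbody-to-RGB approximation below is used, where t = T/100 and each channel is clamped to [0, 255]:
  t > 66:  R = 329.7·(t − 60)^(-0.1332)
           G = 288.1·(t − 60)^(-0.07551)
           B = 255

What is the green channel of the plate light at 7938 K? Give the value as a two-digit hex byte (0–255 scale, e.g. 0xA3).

t = 7938/100 = 79.38; the t > 66 branch applies.
G = 288.1·(79.38 − 60)^(-0.07551) = 288.1·19.38^(-0.07551) = 288.1·0.79945 = 230.322.
Rounded: 230; in hex, 0xE6.

0xE6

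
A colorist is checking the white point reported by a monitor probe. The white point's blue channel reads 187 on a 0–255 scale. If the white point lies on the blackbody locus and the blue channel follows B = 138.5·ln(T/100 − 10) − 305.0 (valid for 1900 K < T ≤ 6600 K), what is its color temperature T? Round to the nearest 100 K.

ln(t − 10) = (187 + 305.0) / 138.5 = 3.5523.
t − 10 = e^3.5523 = 34.895, so t = 44.895.
T = 100·t = 4490 K → 4500 K to the nearest 100 K.

4500 K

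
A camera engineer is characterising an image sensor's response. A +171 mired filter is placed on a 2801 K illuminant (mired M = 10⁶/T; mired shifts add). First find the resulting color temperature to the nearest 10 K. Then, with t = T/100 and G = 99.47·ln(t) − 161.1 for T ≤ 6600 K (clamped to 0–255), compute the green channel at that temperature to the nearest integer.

M_in = 10⁶/2801 = 357.02; M_out = 357.02 + (+171) = 528.02.
T_out = 10⁶/528.02 = 1893.9 K → 1890 K; t = 18.9.
G = 99.47·ln 18.9 − 161.1 = 99.47·2.9392 − 161.1 = 131.258.
Rounded: 131.

131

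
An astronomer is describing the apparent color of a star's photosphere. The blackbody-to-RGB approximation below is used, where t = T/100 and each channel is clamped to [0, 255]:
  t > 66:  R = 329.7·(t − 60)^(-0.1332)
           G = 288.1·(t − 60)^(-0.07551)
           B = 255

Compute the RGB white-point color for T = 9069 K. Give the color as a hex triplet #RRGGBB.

t = 9069/100 = 90.69; the t > 66 branch applies.
R = 329.7·(90.69 − 60)^(-0.1332) = 329.7·30.69^(-0.1332) = 329.7·0.63377 = 208.954.
G = 288.1·(90.69 − 60)^(-0.07551) = 288.1·30.69^(-0.07551) = 288.1·0.77218 = 222.464.
B = 255 by definition for t > 66.
Rounded: (209, 222, 255).
In hex: #D1DEFF.

#D1DEFF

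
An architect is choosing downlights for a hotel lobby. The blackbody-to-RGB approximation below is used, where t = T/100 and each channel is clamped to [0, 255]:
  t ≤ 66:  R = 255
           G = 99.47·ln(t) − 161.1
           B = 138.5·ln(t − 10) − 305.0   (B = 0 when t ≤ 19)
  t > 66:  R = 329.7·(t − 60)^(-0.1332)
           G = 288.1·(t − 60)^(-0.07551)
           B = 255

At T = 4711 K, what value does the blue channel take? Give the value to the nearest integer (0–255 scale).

t = 4711/100 = 47.11; the t ≤ 66 branch applies.
B = 138.5·ln(47.11 − 10) − 305.0 = 138.5·ln 37.11 − 305.0 = 138.5·3.6139 − 305.0 = 195.523.
Rounded: 196.

196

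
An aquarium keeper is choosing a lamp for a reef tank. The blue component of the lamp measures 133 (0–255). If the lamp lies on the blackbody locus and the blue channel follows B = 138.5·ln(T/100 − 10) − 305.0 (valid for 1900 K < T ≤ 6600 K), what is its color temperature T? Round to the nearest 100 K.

ln(t − 10) = (133 + 305.0) / 138.5 = 3.1625.
t − 10 = e^3.1625 = 23.629, so t = 33.629.
T = 100·t = 3363 K → 3400 K to the nearest 100 K.

3400 K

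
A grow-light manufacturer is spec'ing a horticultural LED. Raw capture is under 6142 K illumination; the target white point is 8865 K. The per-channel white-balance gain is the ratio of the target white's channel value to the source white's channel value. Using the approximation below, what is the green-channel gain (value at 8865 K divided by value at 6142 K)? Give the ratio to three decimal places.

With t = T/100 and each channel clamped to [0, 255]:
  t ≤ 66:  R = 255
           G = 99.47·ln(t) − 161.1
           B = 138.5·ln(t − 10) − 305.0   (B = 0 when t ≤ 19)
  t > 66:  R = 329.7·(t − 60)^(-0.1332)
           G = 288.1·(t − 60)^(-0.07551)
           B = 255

0.900

At 6142 K (t = 61.42):
  G = 99.47·ln 61.42 − 161.1 = 99.47·4.1177 − 161.1 = 248.491.
At 8865 K (t = 88.65):
  G = 288.1·(88.65 − 60)^(-0.07551) = 288.1·28.65^(-0.07551) = 288.1·0.77620 = 223.623.
Gain = 223.623 / 248.491 = 0.8999 → 0.900.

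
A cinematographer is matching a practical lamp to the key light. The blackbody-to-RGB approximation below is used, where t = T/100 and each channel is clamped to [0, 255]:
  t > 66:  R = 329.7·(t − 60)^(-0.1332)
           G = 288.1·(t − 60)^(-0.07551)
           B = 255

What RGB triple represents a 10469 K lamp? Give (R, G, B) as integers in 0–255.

t = 10469/100 = 104.69; the t > 66 branch applies.
R = 329.7·(104.69 − 60)^(-0.1332) = 329.7·44.69^(-0.1332) = 329.7·0.60283 = 198.752.
G = 288.1·(104.69 − 60)^(-0.07551) = 288.1·44.69^(-0.07551) = 288.1·0.75057 = 216.240.
B = 255 by definition for t > 66.
Rounded: (199, 216, 255).

(199, 216, 255)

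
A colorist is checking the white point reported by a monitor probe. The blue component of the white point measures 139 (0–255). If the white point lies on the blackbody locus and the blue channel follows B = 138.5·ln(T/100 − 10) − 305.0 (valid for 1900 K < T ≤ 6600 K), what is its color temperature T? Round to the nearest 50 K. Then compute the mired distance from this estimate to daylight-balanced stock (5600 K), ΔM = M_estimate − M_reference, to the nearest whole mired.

ln(t − 10) = (139 + 305.0) / 138.5 = 3.2058.
t − 10 = e^3.2058 = 24.675, so t = 34.675.
T = 100·t = 3467 K → 3450 K to the nearest 50 K.
M_estimate = 10⁶/3450 = 289.86; M_reference = 10⁶/5600 = 178.57.
ΔM = 289.86 − 178.57 = 111.28 → +111 mireds.

+111 mireds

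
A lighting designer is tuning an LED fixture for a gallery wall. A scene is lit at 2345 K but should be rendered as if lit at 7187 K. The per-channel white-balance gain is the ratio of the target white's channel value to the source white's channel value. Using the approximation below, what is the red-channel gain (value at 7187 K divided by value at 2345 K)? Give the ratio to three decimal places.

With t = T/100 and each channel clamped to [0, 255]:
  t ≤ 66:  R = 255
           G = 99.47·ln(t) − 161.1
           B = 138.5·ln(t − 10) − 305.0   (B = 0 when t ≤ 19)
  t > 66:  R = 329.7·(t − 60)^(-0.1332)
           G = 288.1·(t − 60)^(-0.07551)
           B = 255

At 2345 K (t = 23.45):
  R = 255 by definition for t ≤ 66.
At 7187 K (t = 71.87):
  R = 329.7·(71.87 − 60)^(-0.1332) = 329.7·11.87^(-0.1332) = 329.7·0.71926 = 237.139.
Gain = 237.139 / 255.000 = 0.9300 → 0.930.

0.930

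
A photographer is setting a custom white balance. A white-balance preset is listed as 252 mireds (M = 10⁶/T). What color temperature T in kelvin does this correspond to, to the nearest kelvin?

3968 K

T = 10⁶ / 252 = 3968.25 K → 3968 K.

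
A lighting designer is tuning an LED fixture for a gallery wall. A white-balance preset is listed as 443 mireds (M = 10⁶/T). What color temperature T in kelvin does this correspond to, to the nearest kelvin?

2257 K

T = 10⁶ / 443 = 2257.34 K → 2257 K.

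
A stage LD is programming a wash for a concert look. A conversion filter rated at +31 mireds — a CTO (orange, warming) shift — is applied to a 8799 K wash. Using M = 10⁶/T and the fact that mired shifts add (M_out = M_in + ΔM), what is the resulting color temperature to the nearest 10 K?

6910 K

M_in = 10⁶/8799 = 113.65 mireds.
M_out = 113.65 + (+31) = 144.65 mireds.
T_out = 10⁶/144.65 = 6913.3 K → 6910 K.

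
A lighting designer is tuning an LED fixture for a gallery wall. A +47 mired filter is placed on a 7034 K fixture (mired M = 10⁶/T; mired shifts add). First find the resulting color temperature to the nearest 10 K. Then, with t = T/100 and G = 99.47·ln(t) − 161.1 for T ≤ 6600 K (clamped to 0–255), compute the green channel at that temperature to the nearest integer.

234

M_in = 10⁶/7034 = 142.17; M_out = 142.17 + (+47) = 189.17.
T_out = 10⁶/189.17 = 5286.3 K → 5290 K; t = 52.9.
G = 99.47·ln 52.9 − 161.1 = 99.47·3.9684 − 161.1 = 233.637.
Rounded: 234.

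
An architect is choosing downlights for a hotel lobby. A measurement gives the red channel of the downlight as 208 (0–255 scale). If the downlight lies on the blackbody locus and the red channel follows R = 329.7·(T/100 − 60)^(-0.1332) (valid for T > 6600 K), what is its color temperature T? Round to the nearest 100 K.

9200 K

(t − 60)^(-0.1332) = 208/329.7 = 0.63088.
t − 60 = 0.63088^(1/-0.1332) = 0.63088^(-7.508) = 31.763, so t = 91.763.
T = 100·t = 9176 K → 9200 K to the nearest 100 K.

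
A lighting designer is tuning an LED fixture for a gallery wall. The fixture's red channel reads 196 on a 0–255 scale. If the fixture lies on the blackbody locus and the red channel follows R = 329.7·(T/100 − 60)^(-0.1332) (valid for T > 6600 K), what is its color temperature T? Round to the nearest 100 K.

11000 K

(t − 60)^(-0.1332) = 196/329.7 = 0.59448.
t − 60 = 0.59448^(1/-0.1332) = 0.59448^(-7.508) = 49.621, so t = 109.621.
T = 100·t = 10962 K → 11000 K to the nearest 100 K.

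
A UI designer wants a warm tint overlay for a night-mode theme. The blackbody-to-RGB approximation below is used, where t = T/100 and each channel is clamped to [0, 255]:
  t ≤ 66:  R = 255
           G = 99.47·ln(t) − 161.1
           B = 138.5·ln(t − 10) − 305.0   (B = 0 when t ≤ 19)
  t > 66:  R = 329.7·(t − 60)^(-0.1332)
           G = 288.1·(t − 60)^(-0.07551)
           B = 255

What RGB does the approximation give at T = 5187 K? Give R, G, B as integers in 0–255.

R=255, G=232, B=212

t = 5187/100 = 51.87; the t ≤ 66 branch applies.
R = 255 by definition for t ≤ 66.
G = 99.47·ln 51.87 − 161.1 = 99.47·3.9487 − 161.1 = 231.681.
B = 138.5·ln(51.87 − 10) − 305.0 = 138.5·ln 41.87 − 305.0 = 138.5·3.7346 − 305.0 = 212.238.
Rounded: (255, 232, 212).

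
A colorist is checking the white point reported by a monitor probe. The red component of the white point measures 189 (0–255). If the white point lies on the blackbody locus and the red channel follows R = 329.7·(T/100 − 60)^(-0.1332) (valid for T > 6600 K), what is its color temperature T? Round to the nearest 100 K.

(t − 60)^(-0.1332) = 189/329.7 = 0.57325.
t − 60 = 0.57325^(1/-0.1332) = 0.57325^(-7.508) = 65.199, so t = 125.199.
T = 100·t = 12520 K → 12500 K to the nearest 100 K.

12500 K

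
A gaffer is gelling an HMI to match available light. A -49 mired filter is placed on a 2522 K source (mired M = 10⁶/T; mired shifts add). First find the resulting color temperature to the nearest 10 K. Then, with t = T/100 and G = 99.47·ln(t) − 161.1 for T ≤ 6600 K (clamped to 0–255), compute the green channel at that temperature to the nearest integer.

173

M_in = 10⁶/2522 = 396.51; M_out = 396.51 + (-49) = 347.51.
T_out = 10⁶/347.51 = 2877.6 K → 2880 K; t = 28.8.
G = 99.47·ln 28.8 − 161.1 = 99.47·3.3604 − 161.1 = 173.157.
Rounded: 173.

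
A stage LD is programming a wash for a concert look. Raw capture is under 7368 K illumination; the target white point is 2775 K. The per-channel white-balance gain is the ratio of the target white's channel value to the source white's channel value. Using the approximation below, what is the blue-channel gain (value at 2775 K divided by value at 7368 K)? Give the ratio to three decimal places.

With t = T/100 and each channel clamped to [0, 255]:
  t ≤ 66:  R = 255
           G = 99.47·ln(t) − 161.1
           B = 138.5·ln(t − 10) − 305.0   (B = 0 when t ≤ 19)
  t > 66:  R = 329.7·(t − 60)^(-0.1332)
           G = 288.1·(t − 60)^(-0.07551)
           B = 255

At 7368 K (t = 73.68):
  B = 255 by definition for t > 66.
At 2775 K (t = 27.75):
  B = 138.5·ln(27.75 − 10) − 305.0 = 138.5·ln 17.75 − 305.0 = 138.5·2.8764 − 305.0 = 93.379.
Gain = 93.379 / 255.000 = 0.3662 → 0.366.

0.366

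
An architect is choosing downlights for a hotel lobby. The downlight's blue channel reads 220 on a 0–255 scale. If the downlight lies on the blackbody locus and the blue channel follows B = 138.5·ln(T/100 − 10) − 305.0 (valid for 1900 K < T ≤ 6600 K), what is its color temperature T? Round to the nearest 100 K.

ln(t − 10) = (220 + 305.0) / 138.5 = 3.7906.
t − 10 = e^3.7906 = 44.284, so t = 54.284.
T = 100·t = 5428 K → 5400 K to the nearest 100 K.

5400 K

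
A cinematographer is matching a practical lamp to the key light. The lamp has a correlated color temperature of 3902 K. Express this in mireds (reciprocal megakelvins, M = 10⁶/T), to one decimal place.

M = 10⁶ / 3902 = 256.279 → 256.3 mireds.

256.3 mireds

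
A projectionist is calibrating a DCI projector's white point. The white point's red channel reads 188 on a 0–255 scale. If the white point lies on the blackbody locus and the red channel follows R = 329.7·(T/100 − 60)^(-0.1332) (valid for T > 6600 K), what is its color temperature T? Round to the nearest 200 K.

(t − 60)^(-0.1332) = 188/329.7 = 0.57022.
t − 60 = 0.57022^(1/-0.1332) = 0.57022^(-7.508) = 67.848, so t = 127.848.
T = 100·t = 12785 K → 12800 K to the nearest 200 K.

12800 K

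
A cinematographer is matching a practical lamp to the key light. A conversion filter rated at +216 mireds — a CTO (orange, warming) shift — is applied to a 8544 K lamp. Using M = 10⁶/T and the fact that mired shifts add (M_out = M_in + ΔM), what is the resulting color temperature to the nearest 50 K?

M_in = 10⁶/8544 = 117.04 mireds.
M_out = 117.04 + (+216) = 333.04 mireds.
T_out = 10⁶/333.04 = 3002.6 K → 3000 K.

3000 K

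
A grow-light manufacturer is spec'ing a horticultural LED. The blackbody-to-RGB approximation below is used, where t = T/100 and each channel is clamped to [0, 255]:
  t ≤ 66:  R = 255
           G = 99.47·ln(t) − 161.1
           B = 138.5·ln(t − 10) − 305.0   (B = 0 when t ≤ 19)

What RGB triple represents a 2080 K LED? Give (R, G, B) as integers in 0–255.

(255, 141, 25)

t = 2080/100 = 20.8; the t ≤ 66 branch applies.
R = 255 by definition for t ≤ 66.
G = 99.47·ln 20.8 − 161.1 = 99.47·3.0350 − 161.1 = 140.787.
B = 138.5·ln(20.8 − 10) − 305.0 = 138.5·ln 10.8 − 305.0 = 138.5·2.3795 − 305.0 = 24.567.
Rounded: (255, 141, 25).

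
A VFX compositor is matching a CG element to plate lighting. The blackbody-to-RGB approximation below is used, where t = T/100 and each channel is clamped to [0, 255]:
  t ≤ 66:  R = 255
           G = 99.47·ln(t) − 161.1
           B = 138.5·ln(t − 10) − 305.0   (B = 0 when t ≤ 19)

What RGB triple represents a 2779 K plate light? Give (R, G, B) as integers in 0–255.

(255, 170, 94)

t = 2779/100 = 27.79; the t ≤ 66 branch applies.
R = 255 by definition for t ≤ 66.
G = 99.47·ln 27.79 − 161.1 = 99.47·3.3247 − 161.1 = 169.606.
B = 138.5·ln(27.79 − 10) − 305.0 = 138.5·ln 17.79 − 305.0 = 138.5·2.8786 − 305.0 = 93.691.
Rounded: (255, 170, 94).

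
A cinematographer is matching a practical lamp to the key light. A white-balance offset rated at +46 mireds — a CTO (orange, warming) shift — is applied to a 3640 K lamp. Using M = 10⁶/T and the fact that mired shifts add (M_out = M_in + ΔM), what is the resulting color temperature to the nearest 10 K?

M_in = 10⁶/3640 = 274.73 mireds.
M_out = 274.73 + (+46) = 320.73 mireds.
T_out = 10⁶/320.73 = 3117.9 K → 3120 K.

3120 K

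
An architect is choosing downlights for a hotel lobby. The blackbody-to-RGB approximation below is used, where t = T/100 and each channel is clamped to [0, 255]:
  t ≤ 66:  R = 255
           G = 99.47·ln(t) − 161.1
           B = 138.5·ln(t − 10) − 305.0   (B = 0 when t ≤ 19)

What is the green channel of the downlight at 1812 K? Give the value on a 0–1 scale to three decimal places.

t = 1812/100 = 18.12; the t ≤ 66 branch applies.
G = 99.47·ln 18.12 − 161.1 = 99.47·2.8970 − 161.1 = 127.066.
On a 0–1 scale: 127.066/255 = 0.4983 → 0.498.

0.498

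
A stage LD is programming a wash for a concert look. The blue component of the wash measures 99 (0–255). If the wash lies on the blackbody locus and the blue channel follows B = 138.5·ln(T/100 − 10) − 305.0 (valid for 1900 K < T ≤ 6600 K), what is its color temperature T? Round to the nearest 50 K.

2850 K

ln(t − 10) = (99 + 305.0) / 138.5 = 2.9170.
t − 10 = e^2.9170 = 18.485, so t = 28.485.
T = 100·t = 2849 K → 2850 K to the nearest 50 K.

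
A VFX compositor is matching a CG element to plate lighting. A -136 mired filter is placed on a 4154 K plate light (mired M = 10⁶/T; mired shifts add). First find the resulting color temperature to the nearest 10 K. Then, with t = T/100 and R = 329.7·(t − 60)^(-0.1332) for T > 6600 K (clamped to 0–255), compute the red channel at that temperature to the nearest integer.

M_in = 10⁶/4154 = 240.73; M_out = 240.73 + (-136) = 104.73.
T_out = 10⁶/104.73 = 9548.2 K → 9550 K; t = 95.5.
R = 329.7·(95.5 − 60)^(-0.1332) = 329.7·35.5^(-0.1332) = 329.7·0.62160 = 204.941.
Rounded: 205.

205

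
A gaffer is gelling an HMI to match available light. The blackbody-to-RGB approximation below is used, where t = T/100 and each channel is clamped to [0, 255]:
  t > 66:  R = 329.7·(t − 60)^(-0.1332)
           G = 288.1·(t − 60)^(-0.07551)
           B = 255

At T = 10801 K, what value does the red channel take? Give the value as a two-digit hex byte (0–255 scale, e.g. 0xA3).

t = 10801/100 = 108.01; the t > 66 branch applies.
R = 329.7·(108.01 − 60)^(-0.1332) = 329.7·48.01^(-0.1332) = 329.7·0.59710 = 196.864.
Rounded: 197; in hex, 0xC5.

0xC5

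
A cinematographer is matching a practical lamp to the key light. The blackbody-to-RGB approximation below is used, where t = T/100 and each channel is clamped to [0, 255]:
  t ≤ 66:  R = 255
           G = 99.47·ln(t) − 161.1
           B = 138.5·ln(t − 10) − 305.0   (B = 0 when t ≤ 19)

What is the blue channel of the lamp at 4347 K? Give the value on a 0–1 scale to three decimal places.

t = 4347/100 = 43.47; the t ≤ 66 branch applies.
B = 138.5·ln(43.47 − 10) − 305.0 = 138.5·ln 33.47 − 305.0 = 138.5·3.5106 − 305.0 = 181.225.
On a 0–1 scale: 181.225/255 = 0.7107 → 0.711.

0.711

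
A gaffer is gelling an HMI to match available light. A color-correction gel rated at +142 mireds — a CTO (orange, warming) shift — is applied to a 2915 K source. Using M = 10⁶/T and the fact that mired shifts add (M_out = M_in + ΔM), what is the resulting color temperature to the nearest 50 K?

2050 K

M_in = 10⁶/2915 = 343.05 mireds.
M_out = 343.05 + (+142) = 485.05 mireds.
T_out = 10⁶/485.05 = 2061.6 K → 2050 K.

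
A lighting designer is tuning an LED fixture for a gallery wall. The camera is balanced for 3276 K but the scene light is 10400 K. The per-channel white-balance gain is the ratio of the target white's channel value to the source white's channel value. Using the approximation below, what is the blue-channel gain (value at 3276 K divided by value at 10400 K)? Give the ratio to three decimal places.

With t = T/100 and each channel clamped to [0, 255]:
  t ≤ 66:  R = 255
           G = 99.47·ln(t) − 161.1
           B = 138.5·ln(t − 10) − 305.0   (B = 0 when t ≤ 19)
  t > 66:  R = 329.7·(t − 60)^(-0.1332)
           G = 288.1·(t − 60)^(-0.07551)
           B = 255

0.501

At 10400 K (t = 104):
  B = 255 by definition for t > 66.
At 3276 K (t = 32.76):
  B = 138.5·ln(32.76 − 10) − 305.0 = 138.5·ln 22.76 − 305.0 = 138.5·3.1250 − 305.0 = 127.813.
Gain = 127.813 / 255.000 = 0.5012 → 0.501.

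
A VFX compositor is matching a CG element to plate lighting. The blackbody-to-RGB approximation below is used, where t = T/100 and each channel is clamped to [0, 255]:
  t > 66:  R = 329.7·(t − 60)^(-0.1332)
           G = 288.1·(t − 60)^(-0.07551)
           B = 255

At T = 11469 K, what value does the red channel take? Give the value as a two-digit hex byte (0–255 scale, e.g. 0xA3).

0xC1

t = 11469/100 = 114.69; the t > 66 branch applies.
R = 329.7·(114.69 − 60)^(-0.1332) = 329.7·54.69^(-0.1332) = 329.7·0.58683 = 193.477.
Rounded: 193; in hex, 0xC1.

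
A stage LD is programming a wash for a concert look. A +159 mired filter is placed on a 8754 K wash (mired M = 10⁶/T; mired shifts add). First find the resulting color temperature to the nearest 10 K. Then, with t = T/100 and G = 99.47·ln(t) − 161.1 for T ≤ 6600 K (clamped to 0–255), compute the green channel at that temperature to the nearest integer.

197

M_in = 10⁶/8754 = 114.23; M_out = 114.23 + (+159) = 273.23.
T_out = 10⁶/273.23 = 3659.9 K → 3660 K; t = 36.6.
G = 99.47·ln 36.6 − 161.1 = 99.47·3.6000 − 161.1 = 196.997.
Rounded: 197.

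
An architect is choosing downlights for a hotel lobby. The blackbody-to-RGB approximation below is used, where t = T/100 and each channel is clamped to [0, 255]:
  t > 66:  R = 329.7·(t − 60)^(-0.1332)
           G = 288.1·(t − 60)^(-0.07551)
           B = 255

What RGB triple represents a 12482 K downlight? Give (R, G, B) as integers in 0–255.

t = 12482/100 = 124.82; the t > 66 branch applies.
R = 329.7·(124.82 − 60)^(-0.1332) = 329.7·64.82^(-0.1332) = 329.7·0.57369 = 189.147.
G = 288.1·(124.82 − 60)^(-0.07551) = 288.1·64.82^(-0.07551) = 288.1·0.72979 = 210.252.
B = 255 by definition for t > 66.
Rounded: (189, 210, 255).

(189, 210, 255)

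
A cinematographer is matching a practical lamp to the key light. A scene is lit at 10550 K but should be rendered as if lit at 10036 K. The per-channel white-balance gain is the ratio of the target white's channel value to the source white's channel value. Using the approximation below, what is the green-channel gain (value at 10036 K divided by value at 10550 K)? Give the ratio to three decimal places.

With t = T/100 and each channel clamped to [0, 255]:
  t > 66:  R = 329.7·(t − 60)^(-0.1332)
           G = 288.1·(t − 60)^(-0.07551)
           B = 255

1.009

At 10550 K (t = 105.5):
  G = 288.1·(105.5 − 60)^(-0.07551) = 288.1·45.5^(-0.07551) = 288.1·0.74956 = 215.947.
At 10036 K (t = 100.36):
  G = 288.1·(100.36 − 60)^(-0.07551) = 288.1·40.36^(-0.07551) = 288.1·0.75637 = 217.910.
Gain = 217.910 / 215.947 = 1.0091 → 1.009.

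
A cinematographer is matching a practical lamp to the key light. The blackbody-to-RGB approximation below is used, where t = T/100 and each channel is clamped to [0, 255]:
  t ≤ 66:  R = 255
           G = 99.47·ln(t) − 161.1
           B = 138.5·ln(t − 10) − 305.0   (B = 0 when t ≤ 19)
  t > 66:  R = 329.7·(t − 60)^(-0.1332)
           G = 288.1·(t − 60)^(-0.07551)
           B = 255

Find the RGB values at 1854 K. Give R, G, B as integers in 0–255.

R=255, G=129, B=0

t = 1854/100 = 18.54; the t ≤ 66 branch applies.
R = 255 by definition for t ≤ 66.
G = 99.47·ln 18.54 − 161.1 = 99.47·2.9199 − 161.1 = 129.345.
t = 18.54 ≤ 19, so B = 0.
Rounded: (255, 129, 0).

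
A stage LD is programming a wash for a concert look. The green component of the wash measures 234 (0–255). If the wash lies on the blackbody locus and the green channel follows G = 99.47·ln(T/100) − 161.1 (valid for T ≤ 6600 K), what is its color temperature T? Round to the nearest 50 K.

5300 K

ln t = (234 + 161.1) / 99.47 = 3.9721.
t = e^3.9721 = 53.093.
T = 100·t = 5309 K → 5300 K to the nearest 50 K.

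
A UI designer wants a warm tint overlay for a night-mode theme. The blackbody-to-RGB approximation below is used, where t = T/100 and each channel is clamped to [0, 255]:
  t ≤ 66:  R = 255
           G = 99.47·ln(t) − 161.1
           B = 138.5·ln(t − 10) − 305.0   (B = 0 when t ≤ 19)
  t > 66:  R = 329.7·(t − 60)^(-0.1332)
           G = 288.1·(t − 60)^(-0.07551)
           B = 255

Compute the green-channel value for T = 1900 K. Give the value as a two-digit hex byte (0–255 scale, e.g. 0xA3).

t = 1900/100 = 19; the t ≤ 66 branch applies.
G = 99.47·ln 19 − 161.1 = 99.47·2.9444 − 161.1 = 131.783.
Rounded: 132; in hex, 0x84.

0x84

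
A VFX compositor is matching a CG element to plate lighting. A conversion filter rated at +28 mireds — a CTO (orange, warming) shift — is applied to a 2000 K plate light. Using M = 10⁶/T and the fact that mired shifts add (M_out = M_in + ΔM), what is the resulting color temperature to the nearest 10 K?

1890 K

M_in = 10⁶/2000 = 500.00 mireds.
M_out = 500.00 + (+28) = 528.00 mireds.
T_out = 10⁶/528.00 = 1893.9 K → 1890 K.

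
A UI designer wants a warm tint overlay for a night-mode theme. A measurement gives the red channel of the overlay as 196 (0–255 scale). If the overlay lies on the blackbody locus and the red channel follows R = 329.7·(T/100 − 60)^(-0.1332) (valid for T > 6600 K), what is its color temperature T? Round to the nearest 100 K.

11000 K

(t − 60)^(-0.1332) = 196/329.7 = 0.59448.
t − 60 = 0.59448^(1/-0.1332) = 0.59448^(-7.508) = 49.621, so t = 109.621.
T = 100·t = 10962 K → 11000 K to the nearest 100 K.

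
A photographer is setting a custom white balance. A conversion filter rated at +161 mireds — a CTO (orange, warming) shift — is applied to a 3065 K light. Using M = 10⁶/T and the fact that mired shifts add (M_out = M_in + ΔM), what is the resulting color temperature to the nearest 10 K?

2050 K

M_in = 10⁶/3065 = 326.26 mireds.
M_out = 326.26 + (+161) = 487.26 mireds.
T_out = 10⁶/487.26 = 2052.3 K → 2050 K.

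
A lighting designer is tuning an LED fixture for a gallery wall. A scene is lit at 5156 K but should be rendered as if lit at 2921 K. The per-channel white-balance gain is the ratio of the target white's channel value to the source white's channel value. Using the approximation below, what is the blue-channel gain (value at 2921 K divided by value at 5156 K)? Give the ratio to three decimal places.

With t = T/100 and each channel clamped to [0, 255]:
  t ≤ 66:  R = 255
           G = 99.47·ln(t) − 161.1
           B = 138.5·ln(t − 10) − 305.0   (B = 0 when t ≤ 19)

0.494

At 5156 K (t = 51.56):
  B = 138.5·ln(51.56 − 10) − 305.0 = 138.5·ln 41.56 − 305.0 = 138.5·3.7271 − 305.0 = 211.209.
At 2921 K (t = 29.21):
  B = 138.5·ln(29.21 − 10) − 305.0 = 138.5·ln 19.21 − 305.0 = 138.5·2.9554 − 305.0 = 104.327.
Gain = 104.327 / 211.209 = 0.4940 → 0.494.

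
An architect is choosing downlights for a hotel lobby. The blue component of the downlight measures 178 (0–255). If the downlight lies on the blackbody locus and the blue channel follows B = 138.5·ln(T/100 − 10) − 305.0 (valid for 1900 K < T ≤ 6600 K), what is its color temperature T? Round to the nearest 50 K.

4250 K

ln(t − 10) = (178 + 305.0) / 138.5 = 3.4874.
t − 10 = e^3.4874 = 32.700, so t = 42.700.
T = 100·t = 4270 K → 4250 K to the nearest 50 K.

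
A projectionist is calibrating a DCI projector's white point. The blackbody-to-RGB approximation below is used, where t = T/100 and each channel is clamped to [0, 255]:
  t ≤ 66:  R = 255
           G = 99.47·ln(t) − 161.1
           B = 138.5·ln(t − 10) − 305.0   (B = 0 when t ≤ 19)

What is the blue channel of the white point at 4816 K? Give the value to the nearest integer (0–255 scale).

199

t = 4816/100 = 48.16; the t ≤ 66 branch applies.
B = 138.5·ln(48.16 − 10) − 305.0 = 138.5·ln 38.16 − 305.0 = 138.5·3.6418 − 305.0 = 199.388.
Rounded: 199.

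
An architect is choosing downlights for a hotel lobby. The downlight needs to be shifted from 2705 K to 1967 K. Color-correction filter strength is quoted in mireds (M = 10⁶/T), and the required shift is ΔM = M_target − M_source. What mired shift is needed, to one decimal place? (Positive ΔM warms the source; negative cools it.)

M_source = 10⁶/2705 = 369.686; M_target = 10⁶/1967 = 508.388.
ΔM = 508.388 − 369.686 = 138.703 → +138.7 mireds, a warming shift.

+138.7 mireds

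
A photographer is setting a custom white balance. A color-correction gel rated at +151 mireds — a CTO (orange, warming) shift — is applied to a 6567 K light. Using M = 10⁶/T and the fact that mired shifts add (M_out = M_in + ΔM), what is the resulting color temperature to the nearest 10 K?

M_in = 10⁶/6567 = 152.28 mireds.
M_out = 152.28 + (+151) = 303.28 mireds.
T_out = 10⁶/303.28 = 3297.3 K → 3300 K.

3300 K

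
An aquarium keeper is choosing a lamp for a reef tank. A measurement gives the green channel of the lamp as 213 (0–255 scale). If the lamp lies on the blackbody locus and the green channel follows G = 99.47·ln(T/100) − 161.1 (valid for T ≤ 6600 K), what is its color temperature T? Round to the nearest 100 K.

4300 K

ln t = (213 + 161.1) / 99.47 = 3.7609.
t = e^3.7609 = 42.989.
T = 100·t = 4299 K → 4300 K to the nearest 100 K.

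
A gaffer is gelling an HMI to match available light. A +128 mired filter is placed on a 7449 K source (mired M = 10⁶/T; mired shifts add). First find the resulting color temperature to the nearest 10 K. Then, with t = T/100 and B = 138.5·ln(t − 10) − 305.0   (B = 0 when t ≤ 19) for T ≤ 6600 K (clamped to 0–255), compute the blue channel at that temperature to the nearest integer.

157

M_in = 10⁶/7449 = 134.25; M_out = 134.25 + (+128) = 262.25.
T_out = 10⁶/262.25 = 3813.2 K → 3810 K; t = 38.1.
B = 138.5·ln(38.1 − 10) − 305.0 = 138.5·ln 28.1 − 305.0 = 138.5·3.3358 − 305.0 = 157.004.
Rounded: 157.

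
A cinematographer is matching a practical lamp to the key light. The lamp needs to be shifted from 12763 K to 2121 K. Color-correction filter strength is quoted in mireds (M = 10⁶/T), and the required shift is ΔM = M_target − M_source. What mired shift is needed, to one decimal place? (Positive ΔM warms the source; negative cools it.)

+393.1 mireds

M_source = 10⁶/12763 = 78.351; M_target = 10⁶/2121 = 471.476.
ΔM = 471.476 − 78.351 = 393.124 → +393.1 mireds, a warming shift.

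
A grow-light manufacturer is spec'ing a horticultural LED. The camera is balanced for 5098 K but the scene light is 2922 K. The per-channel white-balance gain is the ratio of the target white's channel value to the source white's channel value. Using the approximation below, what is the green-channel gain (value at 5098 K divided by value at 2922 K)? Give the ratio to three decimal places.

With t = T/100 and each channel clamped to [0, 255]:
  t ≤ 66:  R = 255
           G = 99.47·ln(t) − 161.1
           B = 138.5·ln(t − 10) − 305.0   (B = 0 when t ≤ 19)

1.317

At 2922 K (t = 29.22):
  G = 99.47·ln 29.22 − 161.1 = 99.47·3.3749 − 161.1 = 174.597.
At 5098 K (t = 50.98):
  G = 99.47·ln 50.98 − 161.1 = 99.47·3.9314 − 161.1 = 229.960.
Gain = 229.960 / 174.597 = 1.3171 → 1.317.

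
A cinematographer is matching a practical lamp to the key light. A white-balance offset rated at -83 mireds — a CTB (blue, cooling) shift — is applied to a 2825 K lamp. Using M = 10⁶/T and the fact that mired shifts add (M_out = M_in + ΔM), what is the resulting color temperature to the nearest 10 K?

M_in = 10⁶/2825 = 353.98 mireds.
M_out = 353.98 + (-83) = 270.98 mireds.
T_out = 10⁶/270.98 = 3690.3 K → 3690 K.

3690 K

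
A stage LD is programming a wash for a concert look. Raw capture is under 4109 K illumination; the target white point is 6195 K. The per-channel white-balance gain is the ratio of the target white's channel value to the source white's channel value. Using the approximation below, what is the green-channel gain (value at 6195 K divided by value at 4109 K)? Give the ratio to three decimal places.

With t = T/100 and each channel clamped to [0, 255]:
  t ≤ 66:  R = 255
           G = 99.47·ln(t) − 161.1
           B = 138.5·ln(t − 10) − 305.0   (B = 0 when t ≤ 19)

At 4109 K (t = 41.09):
  G = 99.47·ln 41.09 − 161.1 = 99.47·3.7158 − 161.1 = 208.507.
At 6195 K (t = 61.95):
  G = 99.47·ln 61.95 − 161.1 = 99.47·4.1263 − 161.1 = 249.346.
Gain = 249.346 / 208.507 = 1.1959 → 1.196.

1.196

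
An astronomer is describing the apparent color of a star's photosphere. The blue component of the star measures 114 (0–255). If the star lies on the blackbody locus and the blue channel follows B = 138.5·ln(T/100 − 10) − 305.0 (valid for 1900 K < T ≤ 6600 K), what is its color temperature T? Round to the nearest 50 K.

ln(t − 10) = (114 + 305.0) / 138.5 = 3.0253.
t − 10 = e^3.0253 = 20.600, so t = 30.600.
T = 100·t = 3060 K → 3050 K to the nearest 50 K.

3050 K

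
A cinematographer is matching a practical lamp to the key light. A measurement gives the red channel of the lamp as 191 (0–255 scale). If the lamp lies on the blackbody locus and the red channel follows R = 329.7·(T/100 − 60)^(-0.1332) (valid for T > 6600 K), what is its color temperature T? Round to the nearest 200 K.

12000 K

(t − 60)^(-0.1332) = 191/329.7 = 0.57931.
t − 60 = 0.57931^(1/-0.1332) = 0.57931^(-7.508) = 60.245, so t = 120.245.
T = 100·t = 12025 K → 12000 K to the nearest 200 K.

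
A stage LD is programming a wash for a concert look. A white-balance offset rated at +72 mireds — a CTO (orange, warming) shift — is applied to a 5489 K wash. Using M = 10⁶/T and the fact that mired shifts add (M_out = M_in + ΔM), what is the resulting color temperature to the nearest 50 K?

M_in = 10⁶/5489 = 182.18 mireds.
M_out = 182.18 + (+72) = 254.18 mireds.
T_out = 10⁶/254.18 = 3934.2 K → 3950 K.

3950 K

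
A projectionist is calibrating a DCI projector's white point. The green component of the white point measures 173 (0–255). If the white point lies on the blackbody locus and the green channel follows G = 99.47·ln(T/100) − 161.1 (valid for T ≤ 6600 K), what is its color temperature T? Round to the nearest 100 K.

2900 K

ln t = (173 + 161.1) / 99.47 = 3.3588.
t = e^3.3588 = 28.755.
T = 100·t = 2875 K → 2900 K to the nearest 100 K.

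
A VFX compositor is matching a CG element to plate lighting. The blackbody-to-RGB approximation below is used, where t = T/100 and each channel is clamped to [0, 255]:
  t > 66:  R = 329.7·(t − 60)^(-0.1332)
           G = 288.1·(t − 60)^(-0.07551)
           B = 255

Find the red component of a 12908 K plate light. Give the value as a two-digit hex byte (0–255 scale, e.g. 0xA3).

t = 12908/100 = 129.08; the t > 66 branch applies.
R = 329.7·(129.08 − 60)^(-0.1332) = 329.7·69.08^(-0.1332) = 329.7·0.56885 = 187.550.
Rounded: 188; in hex, 0xBC.

0xBC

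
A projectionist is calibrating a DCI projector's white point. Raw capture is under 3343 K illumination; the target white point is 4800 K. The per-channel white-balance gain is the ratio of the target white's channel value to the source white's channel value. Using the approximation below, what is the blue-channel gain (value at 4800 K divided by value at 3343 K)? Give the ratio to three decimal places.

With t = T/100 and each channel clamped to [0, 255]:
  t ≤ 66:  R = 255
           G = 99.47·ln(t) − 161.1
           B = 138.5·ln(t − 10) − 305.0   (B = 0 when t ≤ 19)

At 3343 K (t = 33.43):
  B = 138.5·ln(33.43 − 10) − 305.0 = 138.5·ln 23.43 − 305.0 = 138.5·3.1540 − 305.0 = 131.831.
At 4800 K (t = 48):
  B = 138.5·ln(48 − 10) − 305.0 = 138.5·ln 38 − 305.0 = 138.5·3.6376 − 305.0 = 198.806.
Gain = 198.806 / 131.831 = 1.5080 → 1.508.

1.508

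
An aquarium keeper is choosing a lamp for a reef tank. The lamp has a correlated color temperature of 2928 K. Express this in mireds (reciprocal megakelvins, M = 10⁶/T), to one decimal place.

M = 10⁶ / 2928 = 341.530 → 341.5 mireds.

341.5 mireds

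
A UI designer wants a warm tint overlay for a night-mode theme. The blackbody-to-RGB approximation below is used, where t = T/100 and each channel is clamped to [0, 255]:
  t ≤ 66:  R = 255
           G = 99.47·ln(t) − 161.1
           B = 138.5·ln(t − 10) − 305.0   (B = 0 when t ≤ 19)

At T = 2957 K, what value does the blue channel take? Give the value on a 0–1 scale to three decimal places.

t = 2957/100 = 29.57; the t ≤ 66 branch applies.
B = 138.5·ln(29.57 − 10) − 305.0 = 138.5·ln 19.57 − 305.0 = 138.5·2.9740 − 305.0 = 106.899.
On a 0–1 scale: 106.899/255 = 0.4192 → 0.419.

0.419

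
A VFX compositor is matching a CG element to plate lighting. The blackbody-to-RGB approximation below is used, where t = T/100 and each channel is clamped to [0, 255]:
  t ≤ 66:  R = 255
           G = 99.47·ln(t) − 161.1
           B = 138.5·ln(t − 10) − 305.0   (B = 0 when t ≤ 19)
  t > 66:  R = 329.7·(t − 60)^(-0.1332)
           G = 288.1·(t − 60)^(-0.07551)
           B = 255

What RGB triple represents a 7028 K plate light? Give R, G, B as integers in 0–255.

t = 7028/100 = 70.28; the t > 66 branch applies.
R = 329.7·(70.28 − 60)^(-0.1332) = 329.7·10.28^(-0.1332) = 329.7·0.73317 = 241.725.
G = 288.1·(70.28 − 60)^(-0.07551) = 288.1·10.28^(-0.07551) = 288.1·0.83866 = 241.617.
B = 255 by definition for t > 66.
Rounded: (242, 242, 255).

R=242, G=242, B=255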